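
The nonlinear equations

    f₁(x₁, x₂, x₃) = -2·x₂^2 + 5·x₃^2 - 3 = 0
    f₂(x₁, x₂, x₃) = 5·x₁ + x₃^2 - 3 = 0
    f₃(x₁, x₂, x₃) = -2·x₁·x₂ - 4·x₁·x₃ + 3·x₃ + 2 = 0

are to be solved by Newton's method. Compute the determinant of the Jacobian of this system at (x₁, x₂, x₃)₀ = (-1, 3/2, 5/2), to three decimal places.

850.000

J = [[0, -4·x₂, 10·x₃], [5, 0, 2·x₃], [-2·x₂ - 4·x₃, -2·x₁, -4·x₁ + 3]].
At the point, J = [[0.000, -6.000, 25.000], [5.000, 0.000, 5.000], [-13.000, 2.000, 7.000]].
det J = 850.000.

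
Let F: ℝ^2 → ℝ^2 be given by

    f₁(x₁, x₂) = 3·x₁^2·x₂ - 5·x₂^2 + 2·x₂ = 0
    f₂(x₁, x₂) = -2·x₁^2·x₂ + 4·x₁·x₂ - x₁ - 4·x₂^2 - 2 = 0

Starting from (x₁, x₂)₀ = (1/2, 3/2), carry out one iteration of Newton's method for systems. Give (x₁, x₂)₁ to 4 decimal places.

(-1.1923, 0.2967)

At (1/2, 3/2): F = (-7.1250, -9.2500).
Jacobian J = [[6·x₁·x₂, 3·x₁^2 - 10·x₂ + 2], [-4·x₁·x₂ + 4·x₂ - 1, -2·x₁^2 + 4·x₁ - 8·x₂]].
At the point, J = [[4.5000, -12.2500], [2.0000, -10.5000]] (det J = -22.7500).
Solving J·Δ = −F gives Δ = (-1.6923, -1.2033).
Then the next iterate is (x₁, x₂)₁ = (-1.1923, 0.2967).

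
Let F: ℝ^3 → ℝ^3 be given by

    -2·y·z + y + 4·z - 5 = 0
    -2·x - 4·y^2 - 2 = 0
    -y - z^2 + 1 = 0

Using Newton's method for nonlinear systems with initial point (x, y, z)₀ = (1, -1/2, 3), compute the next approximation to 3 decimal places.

At (1, -1/2, 3): F = (9.500, -5.000, -7.500).
Jacobian J = [[0, -2·z + 1, -2·y + 4], [-2, -8·y, 0], [0, -1, -2·z]].
At the point, J = [[0.000, -5.000, 5.000], [-2.000, 4.000, 0.000], [0.000, -1.000, -6.000]] (det J = 70.000).
Solving J·Δ = −F gives Δ = (-1.386, 0.557, -1.343).
Then the next iterate is (x, y, z)₁ = (-0.386, 0.057, 1.657).

(-0.386, 0.057, 1.657)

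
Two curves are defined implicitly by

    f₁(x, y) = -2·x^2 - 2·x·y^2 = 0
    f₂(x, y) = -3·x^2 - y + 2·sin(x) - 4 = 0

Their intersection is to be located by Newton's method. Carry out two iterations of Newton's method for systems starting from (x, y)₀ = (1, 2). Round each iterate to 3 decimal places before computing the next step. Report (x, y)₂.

(1.391, 5.954)

At (1, 2): F = (-10.000, -7.31706).
Jacobian J = [[-4·x - 2·y^2, -4·x·y], [-6·x + 2·cos(x), -1]].
At the point, J = [[-12.000, -8.000], [-4.91940, -1.000]] (det J = -27.35516).
Solving J·Δ = −F gives Δ = (-1.774, 1.411).
Then the next iterate is (x, y)₁ = (-0.774, 3.411).
Round to (-0.774, 3.411) and repeat: F = (16.81271, -10.60623), J = [[-20.17384, 10.56046], [6.07424, -1.000]].
Δ = (2.165, 2.543), so (x, y)₂ = (1.391, 5.954).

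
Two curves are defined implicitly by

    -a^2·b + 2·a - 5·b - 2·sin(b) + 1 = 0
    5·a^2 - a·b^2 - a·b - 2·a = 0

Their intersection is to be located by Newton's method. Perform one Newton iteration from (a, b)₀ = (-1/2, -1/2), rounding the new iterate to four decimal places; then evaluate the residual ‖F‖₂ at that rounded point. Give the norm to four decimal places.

0.5626

At (-1/2, -1/2): F = (3.583851, 2.1250).
Jacobian J = [[-2·a·b + 2, -a^2 - 2·cos(b) - 5], [10·a - b^2 - b - 2, -2·a·b - a]].
At the point, J = [[1.5000, -7.005165], [-6.7500, 0.0000]] (det J = -47.284865).
Solving J·Δ = −F gives Δ = (0.3148, 0.5790).
Then the next iterate is (a, b)₁ = (-0.1852, 0.0790).
Re-evaluating at (-0.1852, 0.0790): F = (0.074055, 0.557682), so ‖F‖₂ = 0.5626.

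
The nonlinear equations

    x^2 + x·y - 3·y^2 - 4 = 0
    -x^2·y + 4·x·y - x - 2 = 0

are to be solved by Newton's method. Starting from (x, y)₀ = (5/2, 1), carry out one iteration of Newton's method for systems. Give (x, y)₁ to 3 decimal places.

(2.246, 1.065)

At (5/2, 1): F = (1.750, -0.750).
Jacobian J = [[2·x + y, x - 6·y], [-2·x·y + 4·y - 1, -x^2 + 4·x]].
At the point, J = [[6.000, -3.500], [-2.000, 3.750]] (det J = 15.500).
Solving J·Δ = −F gives Δ = (-0.254, 0.065).
Then the next iterate is (x, y)₁ = (2.246, 1.065).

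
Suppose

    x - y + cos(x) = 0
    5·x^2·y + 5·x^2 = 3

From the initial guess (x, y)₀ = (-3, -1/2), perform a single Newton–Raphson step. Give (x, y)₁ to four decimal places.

(0.7840, 0.3280)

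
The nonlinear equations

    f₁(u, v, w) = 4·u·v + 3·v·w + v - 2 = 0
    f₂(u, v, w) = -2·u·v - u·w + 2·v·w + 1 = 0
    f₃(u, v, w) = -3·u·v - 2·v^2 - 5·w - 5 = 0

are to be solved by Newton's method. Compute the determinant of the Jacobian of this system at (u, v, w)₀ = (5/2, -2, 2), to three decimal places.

J = [[4·v, 4·u + 3·w + 1, 3·v], [-2·v - w, -2·u + 2·w, -u + 2·v], [-3·v, -3·u - 4·v, -5]].
At the point, J = [[-8.000, 17.000, -6.000], [2.000, -1.000, -6.500], [6.000, 0.500, -5.000]].
det J = -601.000.

-601.000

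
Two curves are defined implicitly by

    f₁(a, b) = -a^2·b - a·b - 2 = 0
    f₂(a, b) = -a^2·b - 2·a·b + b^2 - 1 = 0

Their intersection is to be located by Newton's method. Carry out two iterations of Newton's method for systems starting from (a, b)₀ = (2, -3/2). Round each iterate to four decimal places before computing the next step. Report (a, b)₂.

At (2, -3/2): F = (7.0000, 13.2500).
Jacobian J = [[-2·a·b - b, -a^2 - a], [-2·a·b - 2·b, -a^2 - 2·a + 2·b]].
At the point, J = [[7.5000, -6.0000], [9.0000, -11.0000]] (det J = -28.5000).
Solving J·Δ = −F gives Δ = (0.0877, 1.2763).
Then the next iterate is (a, b)₁ = (2.0877, -0.2237).
Round to (2.0877, -0.2237) and repeat: F = (-0.557987, 0.959073), J = [[1.157737, -6.446191], [1.381437, -8.981291]].
Δ = (7.4977, 1.2600), so (a, b)₂ = (9.5854, 1.0363).

(9.5854, 1.0363)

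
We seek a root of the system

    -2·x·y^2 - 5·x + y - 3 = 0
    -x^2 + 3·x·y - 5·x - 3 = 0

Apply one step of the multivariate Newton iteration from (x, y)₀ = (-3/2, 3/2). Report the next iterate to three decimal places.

At (-3/2, 3/2): F = (12.750, -4.500).
Jacobian J = [[-2·y^2 - 5, -4·x·y + 1], [-2·x + 3·y - 5, 3·x]].
At the point, J = [[-9.500, 10.000], [2.500, -4.500]] (det J = 17.750).
Solving J·Δ = −F gives Δ = (0.697, -0.613).
Then the next iterate is (x, y)₁ = (-0.803, 0.887).

(-0.803, 0.887)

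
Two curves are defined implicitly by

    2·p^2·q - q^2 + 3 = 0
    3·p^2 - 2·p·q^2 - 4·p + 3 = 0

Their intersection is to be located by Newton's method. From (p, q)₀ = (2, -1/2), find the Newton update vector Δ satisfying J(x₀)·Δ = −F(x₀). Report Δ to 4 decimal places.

(-0.7066, -0.1751)

At (2, -1/2): F = (-1.2500, 6.0000).
Jacobian J = [[4·p·q, 2·p^2 - 2·q], [6·p - 2·q^2 - 4, -4·p·q]].
At the point, J = [[-4.0000, 9.0000], [7.5000, 4.0000]] (det J = -83.5000).
Solving J·Δ = −F gives Δ = (-0.7066, -0.1751).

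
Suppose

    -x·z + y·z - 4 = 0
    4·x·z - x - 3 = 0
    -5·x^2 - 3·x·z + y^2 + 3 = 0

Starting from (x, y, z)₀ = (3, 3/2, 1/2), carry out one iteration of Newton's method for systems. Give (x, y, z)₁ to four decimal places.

(2.4474, 10.5855, 0.5461)

At (3, 3/2, 1/2): F = (-4.7500, 0.0000, -44.2500).
Jacobian J = [[-z, z, -x + y], [4·z - 1, 0, 4·x], [-10·x - 3·z, 2·y, -3·x]].
At the point, J = [[-0.5000, 0.5000, -1.5000], [1.0000, 0.0000, 12.0000], [-31.5000, 3.0000, -9.0000]] (det J = -171.0000).
Solving J·Δ = −F gives Δ = (-0.5526, 9.0855, 0.0461).
Then the next iterate is (x, y, z)₁ = (2.4474, 10.5855, 0.5461).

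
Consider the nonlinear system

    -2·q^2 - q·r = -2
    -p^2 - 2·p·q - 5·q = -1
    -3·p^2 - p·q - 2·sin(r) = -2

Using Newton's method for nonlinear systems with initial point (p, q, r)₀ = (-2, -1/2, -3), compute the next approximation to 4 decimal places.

(-1.5584, -0.7920, -0.0799)

At (-2, -1/2, -3): F = (0.0000, -2.5000, -10.717760).
Jacobian J = [[0, -4·q - r, -q], [-2·p - 2·q, -2·p - 5, 0], [-6·p - q, -p, -2·cos(r)]].
At the point, J = [[0.0000, 5.0000, 0.5000], [5.0000, -1.0000, 0.0000], [12.5000, 2.0000, 1.979985]] (det J = -38.249625).
Solving J·Δ = −F gives Δ = (0.4416, -0.2920, 2.9201).
Then the next iterate is (p, q, r)₁ = (-1.5584, -0.7920, -0.0799).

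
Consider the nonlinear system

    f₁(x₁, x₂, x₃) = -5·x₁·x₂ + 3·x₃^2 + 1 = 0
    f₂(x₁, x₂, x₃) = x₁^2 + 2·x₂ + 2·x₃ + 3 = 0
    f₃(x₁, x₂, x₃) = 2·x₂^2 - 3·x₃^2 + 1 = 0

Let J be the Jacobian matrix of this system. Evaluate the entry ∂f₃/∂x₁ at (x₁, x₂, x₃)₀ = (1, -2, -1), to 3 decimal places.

∂f₃/∂x₁ = 0.
At (1, -2, -1) this is 0.000.

0.000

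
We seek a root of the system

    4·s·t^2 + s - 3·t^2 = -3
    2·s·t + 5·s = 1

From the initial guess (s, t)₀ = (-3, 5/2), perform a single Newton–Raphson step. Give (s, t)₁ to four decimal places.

(-0.0328, 2.2786)

At (-3, 5/2): F = (-93.7500, -31.0000).
Jacobian J = [[4·t^2 + 1, 8·s·t - 6·t], [2·t + 5, 2·s]].
At the point, J = [[26.0000, -75.0000], [10.0000, -6.0000]] (det J = 594.0000).
Solving J·Δ = −F gives Δ = (2.9672, -0.2214).
Then the next iterate is (s, t)₁ = (-0.0328, 2.2786).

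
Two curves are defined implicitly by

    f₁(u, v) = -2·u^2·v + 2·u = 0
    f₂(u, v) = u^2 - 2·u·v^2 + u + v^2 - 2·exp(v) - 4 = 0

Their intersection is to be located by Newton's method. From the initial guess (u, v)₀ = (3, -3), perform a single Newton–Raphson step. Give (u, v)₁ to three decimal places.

(1.800, -2.201)

At (3, -3): F = (60.000, -37.09957).
Jacobian J = [[-4·u·v + 2, -2·u^2], [2·u - 2·v^2 + 1, -4·u·v + 2·v - 2·exp(v)]].
At the point, J = [[38.000, -18.000], [-11.000, 29.90043]] (det J = 938.21618).
Solving J·Δ = −F gives Δ = (-1.200, 0.799).
Then the next iterate is (u, v)₁ = (1.800, -2.201).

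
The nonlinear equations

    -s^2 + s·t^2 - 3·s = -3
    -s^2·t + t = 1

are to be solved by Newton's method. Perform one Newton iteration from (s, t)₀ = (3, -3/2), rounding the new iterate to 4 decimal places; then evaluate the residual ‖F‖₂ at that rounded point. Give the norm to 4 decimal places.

At (3, -3/2): F = (-8.2500, 11.0000).
Jacobian J = [[-2·s + t^2 - 3, 2·s·t], [-2·s·t, -s^2 + 1]].
At the point, J = [[-6.7500, -9.0000], [9.0000, -8.0000]] (det J = 135.0000).
Solving J·Δ = −F gives Δ = (-1.2222, 0.0000).
Then the next iterate is (s, t)₁ = (1.7778, -1.5000).
Re-evaluating at (1.7778, -1.5000): F = (-1.493923, 2.240859), so ‖F‖₂ = 2.6932.

2.6932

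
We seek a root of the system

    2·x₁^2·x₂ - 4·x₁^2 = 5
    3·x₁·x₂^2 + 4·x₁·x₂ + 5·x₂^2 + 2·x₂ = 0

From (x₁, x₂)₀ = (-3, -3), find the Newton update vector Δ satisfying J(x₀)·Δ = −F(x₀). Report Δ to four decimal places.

(2.1439, -1.8684)

At (-3, -3): F = (-95.0000, -6.0000).
Jacobian J = [[4·x₁·x₂ - 8·x₁, 2·x₁^2], [3·x₂^2 + 4·x₂, 6·x₁·x₂ + 4·x₁ + 10·x₂ + 2]].
At the point, J = [[60.0000, 18.0000], [15.0000, 14.0000]] (det J = 570.0000).
Solving J·Δ = −F gives Δ = (2.1439, -1.8684).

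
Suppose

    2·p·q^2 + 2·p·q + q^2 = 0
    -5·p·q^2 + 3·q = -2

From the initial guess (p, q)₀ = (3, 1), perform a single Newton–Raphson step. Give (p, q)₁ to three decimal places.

At (3, 1): F = (13.000, -10.000).
Jacobian J = [[2·q^2 + 2·q, 4·p·q + 2·p + 2·q], [-5·q^2, -10·p·q + 3]].
At the point, J = [[4.000, 20.000], [-5.000, -27.000]] (det J = -8.000).
Solving J·Δ = −F gives Δ = (-18.875, 3.125).
Then the next iterate is (p, q)₁ = (-15.875, 4.125).

(-15.875, 4.125)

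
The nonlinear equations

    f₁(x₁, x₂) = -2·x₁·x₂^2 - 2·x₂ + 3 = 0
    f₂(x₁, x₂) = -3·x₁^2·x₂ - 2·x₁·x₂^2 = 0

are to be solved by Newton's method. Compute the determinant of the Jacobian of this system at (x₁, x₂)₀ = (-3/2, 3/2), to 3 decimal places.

-73.125

J = [[-2·x₂^2, -4·x₁·x₂ - 2], [-6·x₁·x₂ - 2·x₂^2, -3·x₁^2 - 4·x₁·x₂]].
At the point, J = [[-4.500, 7.000], [9.000, 2.250]].
det J = -73.125.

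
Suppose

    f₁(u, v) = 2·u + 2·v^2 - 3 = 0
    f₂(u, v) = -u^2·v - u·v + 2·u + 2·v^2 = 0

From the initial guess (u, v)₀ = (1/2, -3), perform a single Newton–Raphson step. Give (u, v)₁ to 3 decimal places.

(-0.223, -1.787)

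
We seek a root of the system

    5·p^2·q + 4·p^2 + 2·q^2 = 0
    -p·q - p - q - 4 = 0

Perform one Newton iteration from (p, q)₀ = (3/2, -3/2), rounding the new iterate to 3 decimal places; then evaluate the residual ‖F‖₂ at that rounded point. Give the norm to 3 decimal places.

At (3/2, -3/2): F = (-3.375, -1.750).
Jacobian J = [[10·p·q + 8·p, 5·p^2 + 4·q], [-q - 1, -p - 1]].
At the point, J = [[-10.500, 5.250], [0.500, -2.500]] (det J = 23.625).
Solving J·Δ = −F gives Δ = (-0.746, -0.849).
Then the next iterate is (p, q)₁ = (0.754, -2.349).
Re-evaluating at (0.754, -2.349): F = (6.63245, -0.63385), so ‖F‖₂ = 6.663.

6.663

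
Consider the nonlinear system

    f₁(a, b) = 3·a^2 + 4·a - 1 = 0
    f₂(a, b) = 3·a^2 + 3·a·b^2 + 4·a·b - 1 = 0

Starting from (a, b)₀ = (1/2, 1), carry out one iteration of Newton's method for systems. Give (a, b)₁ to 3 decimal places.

At (1/2, 1): F = (1.750, 3.250).
Jacobian J = [[6·a + 4, 0], [6·a + 3·b^2 + 4·b, 6·a·b + 4·a]].
At the point, J = [[7.000, 0.000], [10.000, 5.000]] (det J = 35.000).
Solving J·Δ = −F gives Δ = (-0.250, -0.150).
Then the next iterate is (a, b)₁ = (0.250, 0.850).

(0.250, 0.850)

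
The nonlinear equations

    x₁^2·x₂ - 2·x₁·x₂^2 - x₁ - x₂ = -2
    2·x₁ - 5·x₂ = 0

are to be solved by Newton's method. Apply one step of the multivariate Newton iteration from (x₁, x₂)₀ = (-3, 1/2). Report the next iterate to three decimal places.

(9.091, 3.636)

At (-3, 1/2): F = (10.500, -8.500).
Jacobian J = [[2·x₁·x₂ - 2·x₂^2 - 1, x₁^2 - 4·x₁·x₂ - 1], [2, -5]].
At the point, J = [[-4.500, 14.000], [2.000, -5.000]] (det J = -5.500).
Solving J·Δ = −F gives Δ = (12.091, 3.136).
Then the next iterate is (x₁, x₂)₁ = (9.091, 3.636).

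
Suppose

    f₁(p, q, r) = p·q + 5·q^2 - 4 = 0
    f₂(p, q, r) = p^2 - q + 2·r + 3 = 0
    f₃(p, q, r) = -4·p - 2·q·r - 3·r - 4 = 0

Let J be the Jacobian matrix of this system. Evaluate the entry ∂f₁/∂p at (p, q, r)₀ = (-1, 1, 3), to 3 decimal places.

∂f₁/∂p = q.
At (-1, 1, 3) this is 1.000.

1.000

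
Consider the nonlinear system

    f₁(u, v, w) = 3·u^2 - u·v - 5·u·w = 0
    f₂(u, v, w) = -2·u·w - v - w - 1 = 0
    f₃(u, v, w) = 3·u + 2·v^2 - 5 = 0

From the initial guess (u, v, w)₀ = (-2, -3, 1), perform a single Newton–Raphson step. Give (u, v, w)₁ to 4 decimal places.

(-1.5926, -2.3148, -0.1667)

At (-2, -3, 1): F = (16.0000, 5.0000, 7.0000).
Jacobian J = [[6·u - v - 5·w, -u, -5·u], [-2·w, -1, -2·u - 1], [3, 4·v, 0]].
At the point, J = [[-14.0000, 2.0000, 10.0000], [-2.0000, -1.0000, 3.0000], [3.0000, -12.0000, 0.0000]] (det J = -216.0000).
Solving J·Δ = −F gives Δ = (0.4074, 0.6852, -1.1667).
Then the next iterate is (u, v, w)₁ = (-1.5926, -2.3148, -0.1667).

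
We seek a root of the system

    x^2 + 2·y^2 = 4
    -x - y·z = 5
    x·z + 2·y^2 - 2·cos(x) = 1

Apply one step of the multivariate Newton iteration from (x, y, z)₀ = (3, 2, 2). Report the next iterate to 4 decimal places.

(-0.7554, 3.1915, -3.3138)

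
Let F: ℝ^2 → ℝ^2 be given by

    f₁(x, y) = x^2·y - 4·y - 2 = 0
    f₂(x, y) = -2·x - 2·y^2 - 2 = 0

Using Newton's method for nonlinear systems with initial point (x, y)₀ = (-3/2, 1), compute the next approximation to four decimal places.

At (-3/2, 1): F = (-3.7500, -1.0000).
Jacobian J = [[2·x·y, x^2 - 4], [-2, -4·y]].
At the point, J = [[-3.0000, -1.7500], [-2.0000, -4.0000]] (det J = 8.5000).
Solving J·Δ = −F gives Δ = (-1.5588, 0.5294).
Then the next iterate is (x, y)₁ = (-3.0588, 1.5294).

(-3.0588, 1.5294)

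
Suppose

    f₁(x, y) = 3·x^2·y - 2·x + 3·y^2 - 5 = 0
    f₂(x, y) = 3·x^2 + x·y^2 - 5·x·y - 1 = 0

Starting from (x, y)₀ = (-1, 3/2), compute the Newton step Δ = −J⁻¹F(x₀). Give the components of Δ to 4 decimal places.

At (-1, 3/2): F = (8.2500, 7.2500).
Jacobian J = [[6·x·y - 2, 3·x^2 + 6·y], [6·x + y^2 - 5·y, 2·x·y - 5·x]].
At the point, J = [[-11.0000, 12.0000], [-11.2500, 2.0000]] (det J = 113.0000).
Solving J·Δ = −F gives Δ = (0.6239, -0.1156).

(0.6239, -0.1156)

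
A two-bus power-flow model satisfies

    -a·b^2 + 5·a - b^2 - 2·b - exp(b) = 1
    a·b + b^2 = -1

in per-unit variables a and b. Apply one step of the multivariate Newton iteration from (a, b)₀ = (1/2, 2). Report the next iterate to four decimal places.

(-0.0906, 0.9291)

At (1/2, 2): F = (-15.889056, 6.0000).
Jacobian J = [[-b^2 + 5, -2·a·b - 2·b - exp(b) - 2], [b, a + 2·b]].
At the point, J = [[1.0000, -15.389056], [2.0000, 4.5000]] (det J = 35.278112).
Solving J·Δ = −F gives Δ = (-0.5906, -1.0709).
Then the next iterate is (a, b)₁ = (-0.0906, 0.9291).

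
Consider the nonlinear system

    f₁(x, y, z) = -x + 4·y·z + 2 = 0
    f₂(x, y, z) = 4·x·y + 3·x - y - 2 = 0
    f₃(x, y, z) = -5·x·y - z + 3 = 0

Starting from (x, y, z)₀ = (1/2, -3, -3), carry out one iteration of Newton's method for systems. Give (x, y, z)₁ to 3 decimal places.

At (1/2, -3, -3): F = (37.500, -3.500, 13.500).
Jacobian J = [[-1, 4·z, 4·y], [4·y + 3, 4·x - 1, 0], [-5·y, -5·x, -1]].
At the point, J = [[-1.000, -12.000, -12.000], [-9.000, 1.000, 0.000], [15.000, -2.500, -1.000]] (det J = 19.000).
Solving J·Δ = −F gives Δ = (-3.237, -25.632, 29.026).
Then the next iterate is (x, y, z)₁ = (-2.737, -28.632, 26.026).

(-2.737, -28.632, 26.026)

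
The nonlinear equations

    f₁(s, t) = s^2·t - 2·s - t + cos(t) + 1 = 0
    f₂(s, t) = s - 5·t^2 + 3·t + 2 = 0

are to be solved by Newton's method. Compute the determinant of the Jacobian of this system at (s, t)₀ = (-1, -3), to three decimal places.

131.859

J = [[2·s·t - 2, s^2 - sin(t) - 1], [1, -10·t + 3]].
At the point, J = [[4.000, 0.14112], [1.000, 33.000]].
det J = 131.859.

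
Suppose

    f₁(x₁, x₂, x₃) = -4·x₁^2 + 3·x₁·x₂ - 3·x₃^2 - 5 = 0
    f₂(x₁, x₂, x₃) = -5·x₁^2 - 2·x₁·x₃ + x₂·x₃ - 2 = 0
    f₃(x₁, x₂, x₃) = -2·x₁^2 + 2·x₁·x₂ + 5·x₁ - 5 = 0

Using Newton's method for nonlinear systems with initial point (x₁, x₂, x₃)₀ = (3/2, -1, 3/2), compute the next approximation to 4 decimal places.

(0.7512, -0.0822, 0.4014)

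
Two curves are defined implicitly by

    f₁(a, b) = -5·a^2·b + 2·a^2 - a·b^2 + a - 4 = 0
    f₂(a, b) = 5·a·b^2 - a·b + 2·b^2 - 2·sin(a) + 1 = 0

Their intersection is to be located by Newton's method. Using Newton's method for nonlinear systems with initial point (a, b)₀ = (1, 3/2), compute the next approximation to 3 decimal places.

(0.394, 1.084)

At (1, 3/2): F = (-10.750, 13.56706).
Jacobian J = [[-10·a·b + 4·a - b^2 + 1, -5·a^2 - 2·a·b], [5·b^2 - b - 2·cos(a), 10·a·b - a + 4·b]].
At the point, J = [[-12.250, -8.000], [8.66940, 20.000]] (det J = -175.64484).
Solving J·Δ = −F gives Δ = (-0.606, -0.416).
Then the next iterate is (a, b)₁ = (0.394, 1.084).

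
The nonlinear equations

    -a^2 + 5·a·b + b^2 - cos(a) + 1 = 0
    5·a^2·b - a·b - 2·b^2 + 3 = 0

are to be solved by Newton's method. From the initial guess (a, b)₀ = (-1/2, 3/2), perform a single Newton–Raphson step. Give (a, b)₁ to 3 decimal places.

(-0.285, 1.310)

At (-1/2, 3/2): F = (-1.62758, 1.125).
Jacobian J = [[-2·a + 5·b + sin(a), 5·a + 2·b], [10·a·b - b, 5·a^2 - a - 4·b]].
At the point, J = [[8.02057, 0.500], [-9.000, -4.250]] (det J = -29.58744).
Solving J·Δ = −F gives Δ = (0.215, -0.190).
Then the next iterate is (a, b)₁ = (-0.285, 1.310).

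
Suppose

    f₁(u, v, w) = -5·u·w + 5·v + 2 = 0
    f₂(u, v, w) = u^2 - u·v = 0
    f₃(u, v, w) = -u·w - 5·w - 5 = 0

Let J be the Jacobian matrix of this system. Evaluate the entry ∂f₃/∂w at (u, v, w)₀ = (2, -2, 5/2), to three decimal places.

-7.000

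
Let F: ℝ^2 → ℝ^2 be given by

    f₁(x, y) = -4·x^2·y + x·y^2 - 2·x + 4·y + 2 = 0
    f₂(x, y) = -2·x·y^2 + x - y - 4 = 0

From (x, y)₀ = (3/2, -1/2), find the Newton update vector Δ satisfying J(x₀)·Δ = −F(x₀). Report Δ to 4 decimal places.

(1.2021, 1.0745)

At (3/2, -1/2): F = (1.8750, -2.7500).
Jacobian J = [[-8·x·y + y^2 - 2, -4·x^2 + 2·x·y + 4], [-2·y^2 + 1, -4·x·y - 1]].
At the point, J = [[4.2500, -6.5000], [0.5000, 2.0000]] (det J = 11.7500).
Solving J·Δ = −F gives Δ = (1.2021, 1.0745).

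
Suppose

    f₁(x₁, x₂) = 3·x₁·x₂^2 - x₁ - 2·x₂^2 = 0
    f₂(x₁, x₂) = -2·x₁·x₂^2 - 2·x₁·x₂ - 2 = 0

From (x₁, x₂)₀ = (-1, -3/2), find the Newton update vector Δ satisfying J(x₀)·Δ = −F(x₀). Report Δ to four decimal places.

(97.0000, -36.5000)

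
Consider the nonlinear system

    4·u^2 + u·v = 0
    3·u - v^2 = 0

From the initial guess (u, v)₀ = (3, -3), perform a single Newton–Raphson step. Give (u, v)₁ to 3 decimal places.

(1.615, -2.308)

At (3, -3): F = (27.000, 0.000).
Jacobian J = [[8·u + v, u], [3, -2·v]].
At the point, J = [[21.000, 3.000], [3.000, 6.000]] (det J = 117.000).
Solving J·Δ = −F gives Δ = (-1.385, 0.692).
Then the next iterate is (u, v)₁ = (1.615, -2.308).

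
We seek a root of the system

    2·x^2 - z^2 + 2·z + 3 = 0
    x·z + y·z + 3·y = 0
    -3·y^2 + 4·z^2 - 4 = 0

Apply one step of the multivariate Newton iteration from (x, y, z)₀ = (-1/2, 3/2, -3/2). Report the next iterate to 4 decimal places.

At (-1/2, 3/2, -3/2): F = (-1.7500, 3.0000, -1.7500).
Jacobian J = [[4·x, 0, -2·z + 2], [z, z + 3, x + y], [0, -6·y, 8·z]].
At the point, J = [[-2.0000, 0.0000, 5.0000], [-1.5000, 1.5000, 1.0000], [0.0000, -9.0000, -12.0000]] (det J = 85.5000).
Solving J·Δ = −F gives Δ = (1.2412, -1.3231, 0.8465).
Then the next iterate is (x, y, z)₁ = (0.7412, 0.1769, -0.6535).

(0.7412, 0.1769, -0.6535)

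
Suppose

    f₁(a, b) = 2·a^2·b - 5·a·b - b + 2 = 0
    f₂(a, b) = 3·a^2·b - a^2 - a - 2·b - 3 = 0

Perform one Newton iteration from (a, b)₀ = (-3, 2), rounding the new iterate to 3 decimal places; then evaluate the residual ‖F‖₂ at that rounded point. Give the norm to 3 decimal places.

At (-3, 2): F = (66.000, 41.000).
Jacobian J = [[4·a·b - 5·b, 2·a^2 - 5·a - 1], [6·a·b - 2·a - 1, 3·a^2 - 2]].
At the point, J = [[-34.000, 32.000], [-31.000, 25.000]] (det J = 142.000).
Solving J·Δ = −F gives Δ = (-2.380, -4.592).
Then the next iterate is (a, b)₁ = (-5.380, -2.592).
Re-evaluating at (-5.380, -2.592): F = (-215.18057, -246.45205), so ‖F‖₂ = 327.172.

327.172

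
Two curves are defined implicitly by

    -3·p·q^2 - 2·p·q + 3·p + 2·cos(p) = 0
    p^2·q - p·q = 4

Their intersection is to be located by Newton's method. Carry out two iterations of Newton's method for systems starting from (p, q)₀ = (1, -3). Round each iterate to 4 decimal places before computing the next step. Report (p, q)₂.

(0.8480, -6.8719)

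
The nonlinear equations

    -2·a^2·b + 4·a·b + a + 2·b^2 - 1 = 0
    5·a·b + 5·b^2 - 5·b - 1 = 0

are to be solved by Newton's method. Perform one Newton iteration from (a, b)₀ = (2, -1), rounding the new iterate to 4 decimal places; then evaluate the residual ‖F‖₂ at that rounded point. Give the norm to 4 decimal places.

0.7836

At (2, -1): F = (3.0000, -1.0000).
Jacobian J = [[-4·a·b + 4·b + 1, -2·a^2 + 4·a + 4·b], [5·b, 5·a + 10·b - 5]].
At the point, J = [[5.0000, -4.0000], [-5.0000, -5.0000]] (det J = -45.0000).
Solving J·Δ = −F gives Δ = (-0.4222, 0.2222).
Then the next iterate is (a, b)₁ = (1.5778, -0.7778).
Re-evaluating at (1.5778, -0.7778): F = (0.751487, -0.2222), so ‖F‖₂ = 0.7836.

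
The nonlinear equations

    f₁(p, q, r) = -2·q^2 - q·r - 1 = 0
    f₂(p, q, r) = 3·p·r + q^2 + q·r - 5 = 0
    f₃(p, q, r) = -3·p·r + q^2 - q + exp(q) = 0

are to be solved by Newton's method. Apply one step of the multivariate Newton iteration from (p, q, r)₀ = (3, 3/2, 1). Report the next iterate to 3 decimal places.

(29.754, 2.367, -7.712)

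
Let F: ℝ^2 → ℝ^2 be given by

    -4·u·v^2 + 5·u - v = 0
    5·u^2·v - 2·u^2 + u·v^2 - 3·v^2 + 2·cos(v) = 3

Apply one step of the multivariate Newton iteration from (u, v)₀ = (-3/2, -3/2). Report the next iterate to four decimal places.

At (-3/2, -3/2): F = (7.5000, -34.358526).
Jacobian J = [[-4·v^2 + 5, -8·u·v - 1], [10·u·v - 4·u + v^2, 5·u^2 + 2·u·v - 6·v - 2·sin(v)]].
At the point, J = [[-4.0000, -19.0000], [30.7500, 26.744990]] (det J = 477.270040).
Solving J·Δ = −F gives Δ = (0.9475, 0.1953).
Then the next iterate is (u, v)₁ = (-0.5525, -1.3047).

(-0.5525, -1.3047)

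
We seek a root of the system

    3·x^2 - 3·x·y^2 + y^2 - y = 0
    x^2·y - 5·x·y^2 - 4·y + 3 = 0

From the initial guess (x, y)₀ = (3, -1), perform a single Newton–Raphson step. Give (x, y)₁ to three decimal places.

At (3, -1): F = (20.000, -17.000).
Jacobian J = [[6·x - 3·y^2, -6·x·y + 2·y - 1], [2·x·y - 5·y^2, x^2 - 10·x·y - 4]].
At the point, J = [[15.000, 15.000], [-11.000, 35.000]] (det J = 690.000).
Solving J·Δ = −F gives Δ = (-1.384, 0.051).
Then the next iterate is (x, y)₁ = (1.616, -0.949).

(1.616, -0.949)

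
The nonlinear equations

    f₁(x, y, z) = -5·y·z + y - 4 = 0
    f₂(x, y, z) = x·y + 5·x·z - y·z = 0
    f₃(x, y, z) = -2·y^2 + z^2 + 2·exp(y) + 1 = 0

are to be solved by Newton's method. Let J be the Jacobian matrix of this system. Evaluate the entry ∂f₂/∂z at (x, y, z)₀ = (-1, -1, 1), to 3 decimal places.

∂f₂/∂z = 5·x - y.
At (-1, -1, 1) this is -4.000.

-4.000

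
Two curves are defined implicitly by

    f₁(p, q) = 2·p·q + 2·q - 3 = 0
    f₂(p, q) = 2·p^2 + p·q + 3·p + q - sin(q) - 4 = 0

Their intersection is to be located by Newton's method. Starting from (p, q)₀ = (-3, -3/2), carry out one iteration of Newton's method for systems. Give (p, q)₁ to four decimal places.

At (-3, -3/2): F = (3.0000, 8.997495).
Jacobian J = [[2·q, 2·p + 2], [4·p + q + 3, p - cos(q) + 1]].
At the point, J = [[-3.0000, -4.0000], [-10.5000, -2.070737]] (det J = -35.787788).
Solving J·Δ = −F gives Δ = (0.8321, 0.1260).
Then the next iterate is (p, q)₁ = (-2.1679, -1.3740).

(-2.1679, -1.3740)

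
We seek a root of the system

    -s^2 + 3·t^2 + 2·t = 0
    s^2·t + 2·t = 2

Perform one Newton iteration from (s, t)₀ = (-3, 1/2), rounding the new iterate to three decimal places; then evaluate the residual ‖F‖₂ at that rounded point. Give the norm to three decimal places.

At (-3, 1/2): F = (-7.250, 3.500).
Jacobian J = [[-2·s, 6·t + 2], [2·s·t, s^2 + 2]].
At the point, J = [[6.000, 5.000], [-3.000, 11.000]] (det J = 81.000).
Solving J·Δ = −F gives Δ = (1.201, 0.009).
Then the next iterate is (s, t)₁ = (-1.799, 0.509).
Re-evaluating at (-1.799, 0.509): F = (-1.44116, 0.66533), so ‖F‖₂ = 1.587.

1.587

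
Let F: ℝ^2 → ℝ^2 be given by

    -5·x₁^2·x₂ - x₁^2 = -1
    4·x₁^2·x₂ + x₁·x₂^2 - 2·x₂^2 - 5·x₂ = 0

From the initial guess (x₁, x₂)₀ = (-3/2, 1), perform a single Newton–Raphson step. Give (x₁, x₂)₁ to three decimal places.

(-1.257, 0.277)

At (-3/2, 1): F = (-12.500, 0.500).
Jacobian J = [[-10·x₁·x₂ - 2·x₁, -5·x₁^2], [8·x₁·x₂ + x₂^2, 4·x₁^2 + 2·x₁·x₂ - 4·x₂ - 5]].
At the point, J = [[18.000, -11.250], [-11.000, -3.000]] (det J = -177.750).
Solving J·Δ = −F gives Δ = (0.243, -0.723).
Then the next iterate is (x₁, x₂)₁ = (-1.257, 0.277).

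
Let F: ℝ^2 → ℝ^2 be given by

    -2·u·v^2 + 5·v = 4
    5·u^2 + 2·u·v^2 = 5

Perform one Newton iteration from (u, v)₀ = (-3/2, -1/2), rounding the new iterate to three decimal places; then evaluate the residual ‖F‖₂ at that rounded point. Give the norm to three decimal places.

18.862

At (-3/2, -1/2): F = (-5.750, 5.500).
Jacobian J = [[-2·v^2, -4·u·v + 5], [10·u + 2·v^2, 4·u·v]].
At the point, J = [[-0.500, 2.000], [-14.500, 3.000]] (det J = 27.500).
Solving J·Δ = −F gives Δ = (1.027, 3.132).
Then the next iterate is (u, v)₁ = (-0.473, 2.632).
Re-evaluating at (-0.473, 2.632): F = (15.71334, -10.43470), so ‖F‖₂ = 18.862.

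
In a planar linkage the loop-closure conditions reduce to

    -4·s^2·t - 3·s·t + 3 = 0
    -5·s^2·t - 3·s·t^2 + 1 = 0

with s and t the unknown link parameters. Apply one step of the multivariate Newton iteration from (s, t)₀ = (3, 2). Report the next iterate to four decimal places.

At (3, 2): F = (-87.0000, -125.0000).
Jacobian J = [[-8·s·t - 3·t, -4·s^2 - 3·s], [-10·s·t - 3·t^2, -5·s^2 - 6·s·t]].
At the point, J = [[-54.0000, -45.0000], [-72.0000, -81.0000]] (det J = 1134.0000).
Solving J·Δ = −F gives Δ = (-1.2540, -0.4286).
Then the next iterate is (s, t)₁ = (1.7460, 1.5714).

(1.7460, 1.5714)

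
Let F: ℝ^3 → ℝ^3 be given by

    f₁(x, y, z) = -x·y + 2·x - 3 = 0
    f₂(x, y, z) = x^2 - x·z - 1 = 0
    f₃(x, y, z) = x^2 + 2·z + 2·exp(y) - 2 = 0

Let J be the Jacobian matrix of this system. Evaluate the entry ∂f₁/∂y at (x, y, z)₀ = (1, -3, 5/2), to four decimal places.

-1.0000

∂f₁/∂y = -x.
At (1, -3, 5/2) this is -1.0000.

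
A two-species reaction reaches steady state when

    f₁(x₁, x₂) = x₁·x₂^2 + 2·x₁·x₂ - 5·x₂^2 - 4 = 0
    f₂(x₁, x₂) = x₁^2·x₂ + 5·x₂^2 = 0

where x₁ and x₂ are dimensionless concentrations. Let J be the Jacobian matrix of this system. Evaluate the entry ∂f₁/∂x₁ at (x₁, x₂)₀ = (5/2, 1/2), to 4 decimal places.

1.2500

∂f₁/∂x₁ = x₂^2 + 2·x₂.
At (5/2, 1/2) this is 1.2500.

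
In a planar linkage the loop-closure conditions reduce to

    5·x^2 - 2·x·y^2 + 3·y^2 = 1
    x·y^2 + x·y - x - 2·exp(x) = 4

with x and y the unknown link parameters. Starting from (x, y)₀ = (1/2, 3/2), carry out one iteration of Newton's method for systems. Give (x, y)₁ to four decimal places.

(-10.0107, 1.5842)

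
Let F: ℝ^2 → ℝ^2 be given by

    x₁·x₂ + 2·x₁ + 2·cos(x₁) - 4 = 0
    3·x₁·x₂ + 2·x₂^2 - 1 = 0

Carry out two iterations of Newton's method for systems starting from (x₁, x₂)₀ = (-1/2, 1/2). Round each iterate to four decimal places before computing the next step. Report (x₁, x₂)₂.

(1.3598, 0.3615)

At (-1/2, 1/2): F = (-3.494835, -1.2500).
Jacobian J = [[x₂ - 2·sin(x₁) + 2, x₁], [3·x₂, 3·x₁ + 4·x₂]].
At the point, J = [[3.458851, -0.5000], [1.5000, 0.5000]] (det J = 2.479426).
Solving J·Δ = −F gives Δ = (0.9568, -0.3705).
Then the next iterate is (x₁, x₂)₁ = (0.4568, 0.1295).
Round to (0.4568, 0.1295) and repeat: F = (-1.232307, -0.788993), J = [[1.247343, 0.4568], [0.3885, 1.8884]].
Δ = (0.9030, 0.2320), so (x₁, x₂)₂ = (1.3598, 0.3615).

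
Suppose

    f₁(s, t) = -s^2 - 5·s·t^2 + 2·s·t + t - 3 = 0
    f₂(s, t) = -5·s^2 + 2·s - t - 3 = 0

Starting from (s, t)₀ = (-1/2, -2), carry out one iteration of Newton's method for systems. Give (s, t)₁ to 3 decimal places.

(-0.078, -2.296)

At (-1/2, -2): F = (6.750, -3.250).
Jacobian J = [[-2·s - 5·t^2 + 2·t, -10·s·t + 2·s + 1], [-10·s + 2, -1]].
At the point, J = [[-23.000, -10.000], [7.000, -1.000]] (det J = 93.000).
Solving J·Δ = −F gives Δ = (0.422, -0.296).
Then the next iterate is (s, t)₁ = (-0.078, -2.296).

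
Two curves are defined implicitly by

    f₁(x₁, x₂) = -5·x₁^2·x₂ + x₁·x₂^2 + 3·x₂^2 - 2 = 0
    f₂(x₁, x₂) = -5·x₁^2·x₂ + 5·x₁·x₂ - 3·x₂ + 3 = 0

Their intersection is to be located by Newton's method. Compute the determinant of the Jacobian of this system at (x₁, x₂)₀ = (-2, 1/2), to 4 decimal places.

-100.7500

J = [[-10·x₁·x₂ + x₂^2, -5·x₁^2 + 2·x₁·x₂ + 6·x₂], [-10·x₁·x₂ + 5·x₂, -5·x₁^2 + 5·x₁ - 3]].
At the point, J = [[10.2500, -19.0000], [12.5000, -33.0000]].
det J = -100.7500.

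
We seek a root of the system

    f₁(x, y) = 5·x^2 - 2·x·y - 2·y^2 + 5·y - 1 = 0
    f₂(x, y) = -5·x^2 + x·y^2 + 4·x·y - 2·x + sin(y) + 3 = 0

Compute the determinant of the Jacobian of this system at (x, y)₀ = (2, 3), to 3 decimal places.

J = [[10·x - 2·y, -2·x - 4·y + 5], [-10·x + y^2 + 4·y - 2, 2·x·y + 4·x + cos(y)]].
At the point, J = [[14.000, -11.000], [-1.000, 19.01001]].
det J = 255.140.

255.140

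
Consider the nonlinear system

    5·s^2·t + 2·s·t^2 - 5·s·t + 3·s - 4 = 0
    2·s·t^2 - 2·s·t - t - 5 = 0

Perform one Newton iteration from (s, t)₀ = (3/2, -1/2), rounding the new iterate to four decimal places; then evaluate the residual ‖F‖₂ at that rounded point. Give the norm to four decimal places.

1.1069

At (3/2, -1/2): F = (-0.6250, -2.2500).
Jacobian J = [[10·s·t + 2·t^2 - 5·t + 3, 5·s^2 + 4·s·t - 5·s], [2·t^2 - 2·t, 4·s·t - 2·s - 1]].
At the point, J = [[-1.5000, 0.7500], [1.5000, -7.0000]] (det J = 9.3750).
Solving J·Δ = −F gives Δ = (-0.6467, -0.4600).
Then the next iterate is (s, t)₁ = (0.8533, -0.9600).
Re-evaluating at (0.8533, -0.9600): F = (0.733562, -0.828861), so ‖F‖₂ = 1.1069.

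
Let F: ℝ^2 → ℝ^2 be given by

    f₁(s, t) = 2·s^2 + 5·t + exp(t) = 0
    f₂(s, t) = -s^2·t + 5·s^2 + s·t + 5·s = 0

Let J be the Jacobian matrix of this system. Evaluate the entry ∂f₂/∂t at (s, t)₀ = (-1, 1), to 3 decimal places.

∂f₂/∂t = -s^2 + s.
At (-1, 1) this is -2.000.

-2.000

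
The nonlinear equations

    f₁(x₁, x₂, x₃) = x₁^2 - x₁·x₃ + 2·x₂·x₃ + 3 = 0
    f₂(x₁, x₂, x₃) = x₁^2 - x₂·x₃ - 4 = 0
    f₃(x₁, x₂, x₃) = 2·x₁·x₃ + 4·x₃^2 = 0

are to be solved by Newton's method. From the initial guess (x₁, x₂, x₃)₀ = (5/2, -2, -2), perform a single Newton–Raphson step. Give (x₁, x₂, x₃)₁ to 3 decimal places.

(1.529, 0.404, -1.102)

At (5/2, -2, -2): F = (22.250, -1.750, 6.000).
Jacobian J = [[2·x₁ - x₃, 2·x₃, -x₁ + 2·x₂], [2·x₁, -x₃, -x₂], [2·x₃, 0, 2·x₁ + 8·x₃]].
At the point, J = [[7.000, -4.000, -6.500], [5.000, 2.000, 2.000], [-4.000, 0.000, -11.000]] (det J = -394.000).
Solving J·Δ = −F gives Δ = (-0.971, 2.404, 0.898).
Then the next iterate is (x₁, x₂, x₃)₁ = (1.529, 0.404, -1.102).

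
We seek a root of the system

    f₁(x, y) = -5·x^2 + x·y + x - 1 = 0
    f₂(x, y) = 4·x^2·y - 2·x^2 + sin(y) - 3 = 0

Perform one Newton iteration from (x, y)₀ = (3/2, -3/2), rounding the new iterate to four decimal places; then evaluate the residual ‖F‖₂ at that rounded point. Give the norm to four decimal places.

At (3/2, -3/2): F = (-13.0000, -21.997495).
Jacobian J = [[-10·x + y + 1, x], [8·x·y - 4·x, 4·x^2 + cos(y)]].
At the point, J = [[-15.5000, 1.5000], [-24.0000, 9.070737]] (det J = -104.596427).
Solving J·Δ = −F gives Δ = (-0.8119, 0.2769).
Then the next iterate is (x, y)₁ = (0.6881, -1.2231).
Re-evaluating at (0.6881, -1.2231): F = (-3.520923, -7.203585), so ‖F‖₂ = 8.0180.

8.0180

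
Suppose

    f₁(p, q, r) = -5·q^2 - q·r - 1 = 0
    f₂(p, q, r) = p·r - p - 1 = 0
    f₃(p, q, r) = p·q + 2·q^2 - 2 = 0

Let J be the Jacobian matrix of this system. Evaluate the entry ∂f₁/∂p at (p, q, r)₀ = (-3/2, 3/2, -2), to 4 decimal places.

∂f₁/∂p = 0.
At (-3/2, 3/2, -2) this is 0.0000.

0.0000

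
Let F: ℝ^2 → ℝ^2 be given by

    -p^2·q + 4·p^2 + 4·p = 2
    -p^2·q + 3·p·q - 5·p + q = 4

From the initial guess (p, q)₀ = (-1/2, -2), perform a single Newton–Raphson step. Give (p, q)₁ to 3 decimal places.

(0.571, -20.571)

At (-1/2, -2): F = (-2.500, 0.000).
Jacobian J = [[-2·p·q + 8·p + 4, -p^2], [-2·p·q + 3·q - 5, -p^2 + 3·p + 1]].
At the point, J = [[-2.000, -0.250], [-13.000, -0.750]] (det J = -1.750).
Solving J·Δ = −F gives Δ = (1.071, -18.571).
Then the next iterate is (p, q)₁ = (0.571, -20.571).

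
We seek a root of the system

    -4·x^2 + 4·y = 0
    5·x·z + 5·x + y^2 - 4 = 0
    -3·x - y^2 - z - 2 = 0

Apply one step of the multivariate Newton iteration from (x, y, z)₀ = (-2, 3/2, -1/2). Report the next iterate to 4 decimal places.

(-1.4648, 1.8593, -0.9334)

At (-2, 3/2, -1/2): F = (-10.0000, -6.7500, 2.2500).
Jacobian J = [[-8·x, 4, 0], [5·z + 5, 2·y, 5·x], [-3, -2·y, -1]].
At the point, J = [[16.0000, 4.0000, 0.0000], [2.5000, 3.0000, -10.0000], [-3.0000, -3.0000, -1.0000]] (det J = -398.0000).
Solving J·Δ = −F gives Δ = (0.5352, 0.3593, -0.4334).
Then the next iterate is (x, y, z)₁ = (-1.4648, 1.8593, -0.9334).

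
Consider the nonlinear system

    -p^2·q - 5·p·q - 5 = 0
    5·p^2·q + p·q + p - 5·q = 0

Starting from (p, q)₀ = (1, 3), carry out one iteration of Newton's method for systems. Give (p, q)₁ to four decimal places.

(0.9945, -0.8142)

At (1, 3): F = (-23.0000, 4.0000).
Jacobian J = [[-2·p·q - 5·q, -p^2 - 5·p], [10·p·q + q + 1, 5·p^2 + p - 5]].
At the point, J = [[-21.0000, -6.0000], [34.0000, 1.0000]] (det J = 183.0000).
Solving J·Δ = −F gives Δ = (-0.0055, -3.8142).
Then the next iterate is (p, q)₁ = (0.9945, -0.8142).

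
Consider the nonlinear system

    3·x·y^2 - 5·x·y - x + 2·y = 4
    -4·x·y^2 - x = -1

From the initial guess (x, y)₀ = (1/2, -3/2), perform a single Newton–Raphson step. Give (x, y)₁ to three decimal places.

At (1/2, -3/2): F = (-0.375, -4.000).
Jacobian J = [[3·y^2 - 5·y - 1, 6·x·y - 5·x + 2], [-4·y^2 - 1, -8·x·y]].
At the point, J = [[13.250, -5.000], [-10.000, 6.000]] (det J = 29.500).
Solving J·Δ = −F gives Δ = (0.754, 1.924).
Then the next iterate is (x, y)₁ = (1.254, 0.424).

(1.254, 0.424)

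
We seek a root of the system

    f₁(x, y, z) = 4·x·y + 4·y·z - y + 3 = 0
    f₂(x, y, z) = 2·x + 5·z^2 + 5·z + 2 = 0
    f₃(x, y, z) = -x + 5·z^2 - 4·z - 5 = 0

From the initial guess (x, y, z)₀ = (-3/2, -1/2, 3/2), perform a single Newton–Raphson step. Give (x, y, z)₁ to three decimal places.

At (-3/2, -1/2, 3/2): F = (3.500, 17.750, 1.750).
Jacobian J = [[4·y, 4·x + 4·z - 1, 4·y], [2, 0, 10·z + 5], [-1, 0, 10·z - 4]].
At the point, J = [[-2.000, -1.000, -2.000], [2.000, 0.000, 20.000], [-1.000, 0.000, 11.000]] (det J = 42.000).
Solving J·Δ = −F gives Δ = (-3.815, 12.143, -0.506).
Then the next iterate is (x, y, z)₁ = (-5.315, 11.643, 0.994).

(-5.315, 11.643, 0.994)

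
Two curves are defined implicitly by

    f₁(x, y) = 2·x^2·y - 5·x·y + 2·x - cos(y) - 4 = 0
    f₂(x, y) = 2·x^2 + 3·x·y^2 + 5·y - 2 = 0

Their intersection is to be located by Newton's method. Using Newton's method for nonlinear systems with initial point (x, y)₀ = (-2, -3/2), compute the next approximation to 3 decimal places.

At (-2, -3/2): F = (-35.07074, -15.000).
Jacobian J = [[4·x·y - 5·y + 2, 2·x^2 - 5·x + sin(y)], [4·x + 3·y^2, 6·x·y + 5]].
At the point, J = [[21.500, 17.00251], [-1.250, 23.000]] (det J = 515.75313).
Solving J·Δ = −F gives Δ = (1.069, 0.710).
Then the next iterate is (x, y)₁ = (-0.931, -0.790).

(-0.931, -0.790)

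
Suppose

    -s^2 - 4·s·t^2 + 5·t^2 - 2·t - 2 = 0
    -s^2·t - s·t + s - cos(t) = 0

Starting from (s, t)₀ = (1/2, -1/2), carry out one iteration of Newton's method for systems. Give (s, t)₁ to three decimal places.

(0.452, -0.581)

At (1/2, -1/2): F = (-0.500, -0.00258).
Jacobian J = [[-2·s - 4·t^2, -8·s·t + 10·t - 2], [-2·s·t - t + 1, -s^2 - s + sin(t)]].
At the point, J = [[-2.000, -5.000], [2.000, -1.22943]] (det J = 12.45885).
Solving J·Δ = −F gives Δ = (-0.048, -0.081).
Then the next iterate is (s, t)₁ = (0.452, -0.581).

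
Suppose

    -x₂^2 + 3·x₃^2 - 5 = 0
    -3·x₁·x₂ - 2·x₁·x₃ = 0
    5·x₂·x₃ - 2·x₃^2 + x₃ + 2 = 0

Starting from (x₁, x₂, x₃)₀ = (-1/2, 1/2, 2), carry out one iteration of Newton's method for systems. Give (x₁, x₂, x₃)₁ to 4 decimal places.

(-0.2079, 0.1331, 1.4069)

At (-1/2, 1/2, 2): F = (6.7500, 2.7500, 1.0000).
Jacobian J = [[0, -2·x₂, 6·x₃], [-3·x₂ - 2·x₃, -3·x₁, -2·x₁], [0, 5·x₃, 5·x₂ - 4·x₃ + 1]].
At the point, J = [[0.0000, -1.0000, 12.0000], [-5.5000, 1.5000, 1.0000], [0.0000, 10.0000, -4.5000]] (det J = -635.2500).
Solving J·Δ = −F gives Δ = (0.2921, -0.3669, -0.5931).
Then the next iterate is (x₁, x₂, x₃)₁ = (-0.2079, 0.1331, 1.4069).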